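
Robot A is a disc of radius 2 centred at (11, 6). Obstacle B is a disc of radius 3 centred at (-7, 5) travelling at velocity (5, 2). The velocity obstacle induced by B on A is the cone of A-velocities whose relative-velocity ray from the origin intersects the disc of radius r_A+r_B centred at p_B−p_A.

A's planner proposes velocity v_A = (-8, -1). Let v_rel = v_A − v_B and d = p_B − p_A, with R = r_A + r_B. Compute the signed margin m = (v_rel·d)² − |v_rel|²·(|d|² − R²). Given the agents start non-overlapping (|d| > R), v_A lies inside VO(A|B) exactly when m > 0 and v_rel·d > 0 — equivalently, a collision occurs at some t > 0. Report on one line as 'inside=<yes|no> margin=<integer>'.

d = (-18, -1),  |d|² = 325;  R = 2+3 = 5,  c = 325−5² = 300
v_rel = (-13, -3),  |v_rel|² = 178;  v_rel·d = (-13)·(-18) + (-3)·(-1) = 237
178·t² − 474·t + 300 = 0  ⇒  m = 237² − 178·300 = 2769
m = 2769 > 0,  v_rel·d = 237 > 0  ⇒  inside

inside=yes margin=2769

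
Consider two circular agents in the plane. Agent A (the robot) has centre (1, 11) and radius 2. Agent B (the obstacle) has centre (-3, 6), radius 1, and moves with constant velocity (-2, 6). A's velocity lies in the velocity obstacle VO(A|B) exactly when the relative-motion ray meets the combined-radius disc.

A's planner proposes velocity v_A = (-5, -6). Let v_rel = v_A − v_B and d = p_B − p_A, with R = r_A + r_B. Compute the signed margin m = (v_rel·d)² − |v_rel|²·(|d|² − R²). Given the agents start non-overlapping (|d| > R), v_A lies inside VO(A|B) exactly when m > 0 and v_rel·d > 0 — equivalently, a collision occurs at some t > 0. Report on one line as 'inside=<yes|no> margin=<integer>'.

d = (-4, -5),  |d|² = 41;  R = 2+1 = 3,  c = 41−3² = 32
v_rel = (-3, -12),  |v_rel|² = 153;  v_rel·d = (-3)·(-4) + (-12)·(-5) = 72
153·t² − 144·t + 32 = 0  ⇒  m = 72² − 153·32 = 288
m = 288 > 0,  v_rel·d = 72 > 0  ⇒  inside

inside=yes margin=288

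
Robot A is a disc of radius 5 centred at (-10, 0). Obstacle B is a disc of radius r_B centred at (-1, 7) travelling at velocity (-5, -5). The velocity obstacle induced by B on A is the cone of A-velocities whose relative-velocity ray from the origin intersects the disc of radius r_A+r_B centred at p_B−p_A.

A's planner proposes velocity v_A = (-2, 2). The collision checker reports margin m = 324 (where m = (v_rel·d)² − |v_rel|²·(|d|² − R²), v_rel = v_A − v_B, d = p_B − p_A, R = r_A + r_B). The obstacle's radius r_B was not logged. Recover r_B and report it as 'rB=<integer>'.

m = 324
d = (9, 7);  v_rel = (3, 7),  |v_rel|² = 58
v_rel×d = (3)·(7) − (7)·(9) = -42
since m = R²·58 − (-42)²:  R² = (1764 + 324) / 58 = 36
R = √36 = 6  ⇒  r_B = 6 − 5 = 1

rB=1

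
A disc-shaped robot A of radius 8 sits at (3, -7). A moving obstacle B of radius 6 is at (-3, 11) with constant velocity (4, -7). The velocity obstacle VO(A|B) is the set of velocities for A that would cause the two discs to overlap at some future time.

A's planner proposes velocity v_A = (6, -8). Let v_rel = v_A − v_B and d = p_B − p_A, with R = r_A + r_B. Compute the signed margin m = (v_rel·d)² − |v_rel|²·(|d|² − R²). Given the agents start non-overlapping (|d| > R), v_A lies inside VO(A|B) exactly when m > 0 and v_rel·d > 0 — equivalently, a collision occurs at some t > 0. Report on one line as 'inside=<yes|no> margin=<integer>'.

d = (-6, 18),  |d|² = 360;  R = 8+6 = 14,  c = 360−14² = 164
v_rel = (2, -1),  |v_rel|² = 5;  v_rel·d = (2)·(-6) + (-1)·(18) = -30
5·t² + 60·t + 164 = 0  ⇒  m = (-30)² − 5·164 = 80
m = 80 > 0,  v_rel·d = -30 < 0  ⇒  outside

inside=no margin=80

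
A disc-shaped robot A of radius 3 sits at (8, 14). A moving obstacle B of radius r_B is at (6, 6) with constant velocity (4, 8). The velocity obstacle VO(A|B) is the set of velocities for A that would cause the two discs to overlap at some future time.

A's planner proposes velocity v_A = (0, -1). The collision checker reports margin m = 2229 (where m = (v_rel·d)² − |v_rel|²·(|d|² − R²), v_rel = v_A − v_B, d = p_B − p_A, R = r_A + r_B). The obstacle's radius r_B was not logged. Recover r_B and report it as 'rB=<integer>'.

m = 2229
d = (-2, -8);  v_rel = (-4, -9),  |v_rel|² = 97
v_rel×d = (-4)·(-8) − (-9)·(-2) = 14
since m = R²·97 − 14²:  R² = (196 + 2229) / 97 = 25
R = √25 = 5  ⇒  r_B = 5 − 3 = 2

rB=2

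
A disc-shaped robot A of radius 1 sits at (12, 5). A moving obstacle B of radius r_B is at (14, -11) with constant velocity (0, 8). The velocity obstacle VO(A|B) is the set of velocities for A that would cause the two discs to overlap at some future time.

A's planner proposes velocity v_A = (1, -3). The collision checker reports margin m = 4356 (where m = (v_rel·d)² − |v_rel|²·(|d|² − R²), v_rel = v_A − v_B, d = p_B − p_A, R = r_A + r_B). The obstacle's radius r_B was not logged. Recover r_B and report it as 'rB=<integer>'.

m = 4356
d = (2, -16);  v_rel = (1, -11),  |v_rel|² = 122
v_rel×d = (1)·(-16) − (-11)·(2) = 6
since m = R²·122 − 6²:  R² = (36 + 4356) / 122 = 36
R = √36 = 6  ⇒  r_B = 6 − 1 = 5

rB=5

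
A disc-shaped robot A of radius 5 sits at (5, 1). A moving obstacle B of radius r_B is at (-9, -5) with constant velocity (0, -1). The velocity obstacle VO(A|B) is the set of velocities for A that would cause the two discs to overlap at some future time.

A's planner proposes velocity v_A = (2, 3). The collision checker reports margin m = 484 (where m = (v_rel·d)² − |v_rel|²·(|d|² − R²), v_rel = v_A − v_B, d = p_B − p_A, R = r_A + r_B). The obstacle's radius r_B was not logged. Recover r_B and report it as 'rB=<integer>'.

m = 484
d = (-14, -6);  v_rel = (2, 4),  |v_rel|² = 20
v_rel×d = (2)·(-6) − (4)·(-14) = 44
since m = R²·20 − 44²:  R² = (1936 + 484) / 20 = 121
R = √121 = 11  ⇒  r_B = 11 − 5 = 6

rB=6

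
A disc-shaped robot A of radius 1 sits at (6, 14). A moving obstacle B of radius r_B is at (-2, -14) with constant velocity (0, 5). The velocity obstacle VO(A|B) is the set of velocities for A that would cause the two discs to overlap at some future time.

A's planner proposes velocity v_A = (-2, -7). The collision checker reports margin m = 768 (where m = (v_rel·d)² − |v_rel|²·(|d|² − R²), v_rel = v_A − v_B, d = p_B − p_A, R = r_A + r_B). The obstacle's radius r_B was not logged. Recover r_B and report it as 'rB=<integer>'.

m = 768
d = (-8, -28);  v_rel = (-2, -12),  |v_rel|² = 148
v_rel×d = (-2)·(-28) − (-12)·(-8) = -40
since m = R²·148 − (-40)²:  R² = (1600 + 768) / 148 = 16
R = √16 = 4  ⇒  r_B = 4 − 1 = 3

rB=3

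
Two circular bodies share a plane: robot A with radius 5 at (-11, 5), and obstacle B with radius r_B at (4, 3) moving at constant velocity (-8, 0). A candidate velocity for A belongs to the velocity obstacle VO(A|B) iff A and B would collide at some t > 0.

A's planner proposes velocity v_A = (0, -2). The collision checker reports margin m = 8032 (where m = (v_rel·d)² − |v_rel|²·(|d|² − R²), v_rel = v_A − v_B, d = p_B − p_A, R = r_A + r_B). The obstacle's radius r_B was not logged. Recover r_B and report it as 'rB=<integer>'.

m = 8032
d = (15, -2);  v_rel = (8, -2),  |v_rel|² = 68
v_rel×d = (8)·(-2) − (-2)·(15) = 14
since m = R²·68 − 14²:  R² = (196 + 8032) / 68 = 121
R = √121 = 11  ⇒  r_B = 11 − 5 = 6

rB=6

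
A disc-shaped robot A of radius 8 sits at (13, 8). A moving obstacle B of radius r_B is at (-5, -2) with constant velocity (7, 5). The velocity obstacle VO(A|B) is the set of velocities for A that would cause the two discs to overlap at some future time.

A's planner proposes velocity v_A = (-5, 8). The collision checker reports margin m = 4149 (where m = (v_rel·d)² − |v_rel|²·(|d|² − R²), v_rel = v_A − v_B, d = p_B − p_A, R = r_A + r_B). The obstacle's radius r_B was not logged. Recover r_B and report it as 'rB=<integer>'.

m = 4149
d = (-18, -10);  v_rel = (-12, 3),  |v_rel|² = 153
v_rel×d = (-12)·(-10) − (3)·(-18) = 174
since m = R²·153 − 174²:  R² = (30276 + 4149) / 153 = 225
R = √225 = 15  ⇒  r_B = 15 − 8 = 7

rB=7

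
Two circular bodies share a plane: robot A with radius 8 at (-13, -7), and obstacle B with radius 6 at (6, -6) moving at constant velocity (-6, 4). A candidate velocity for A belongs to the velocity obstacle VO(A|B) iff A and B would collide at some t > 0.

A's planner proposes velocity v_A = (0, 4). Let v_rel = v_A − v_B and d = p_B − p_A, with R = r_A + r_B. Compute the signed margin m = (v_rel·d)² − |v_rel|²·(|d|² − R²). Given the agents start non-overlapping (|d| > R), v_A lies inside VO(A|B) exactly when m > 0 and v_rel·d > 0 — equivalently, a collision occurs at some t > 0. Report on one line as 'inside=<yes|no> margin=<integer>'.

d = (19, 1),  |d|² = 362;  R = 8+6 = 14,  c = 362−14² = 166
v_rel = (6, 0),  |v_rel|² = 36;  v_rel·d = (6)·(19) + (0)·(1) = 114
36·t² − 228·t + 166 = 0  ⇒  m = 114² − 36·166 = 7020
m = 7020 > 0,  v_rel·d = 114 > 0  ⇒  inside

inside=yes margin=7020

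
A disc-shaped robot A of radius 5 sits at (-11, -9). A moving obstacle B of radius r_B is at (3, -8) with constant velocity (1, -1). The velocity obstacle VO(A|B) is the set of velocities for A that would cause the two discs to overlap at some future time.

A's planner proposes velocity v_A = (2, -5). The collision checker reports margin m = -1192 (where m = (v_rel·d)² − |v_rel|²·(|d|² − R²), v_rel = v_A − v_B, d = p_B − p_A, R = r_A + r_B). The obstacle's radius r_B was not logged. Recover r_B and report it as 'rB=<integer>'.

m = -1192
d = (14, 1);  v_rel = (1, -4),  |v_rel|² = 17
v_rel×d = (1)·(1) − (-4)·(14) = 57
since m = R²·17 − 57²:  R² = (3249 + -1192) / 17 = 121
R = √121 = 11  ⇒  r_B = 11 − 5 = 6

rB=6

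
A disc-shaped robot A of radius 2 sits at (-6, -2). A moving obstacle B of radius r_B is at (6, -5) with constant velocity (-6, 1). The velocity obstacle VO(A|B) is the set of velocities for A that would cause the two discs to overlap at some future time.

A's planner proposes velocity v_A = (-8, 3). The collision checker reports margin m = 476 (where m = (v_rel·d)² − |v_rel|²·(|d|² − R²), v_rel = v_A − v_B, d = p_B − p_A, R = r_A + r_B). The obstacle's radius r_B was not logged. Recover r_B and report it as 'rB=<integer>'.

m = 476
d = (12, -3);  v_rel = (-2, 2),  |v_rel|² = 8
v_rel×d = (-2)·(-3) − (2)·(12) = -18
since m = R²·8 − (-18)²:  R² = (324 + 476) / 8 = 100
R = √100 = 10  ⇒  r_B = 10 − 2 = 8

rB=8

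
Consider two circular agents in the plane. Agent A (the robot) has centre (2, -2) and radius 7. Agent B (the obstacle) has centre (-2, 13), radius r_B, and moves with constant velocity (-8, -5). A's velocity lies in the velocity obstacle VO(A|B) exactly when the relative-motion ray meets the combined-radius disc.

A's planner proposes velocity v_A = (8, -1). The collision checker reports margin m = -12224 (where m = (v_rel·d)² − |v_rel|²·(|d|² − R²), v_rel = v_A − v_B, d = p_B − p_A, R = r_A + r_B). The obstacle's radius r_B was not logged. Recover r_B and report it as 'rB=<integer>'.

m = -12224
d = (-4, 15);  v_rel = (16, 4),  |v_rel|² = 272
v_rel×d = (16)·(15) − (4)·(-4) = 256
since m = R²·272 − 256²:  R² = (65536 + -12224) / 272 = 196
R = √196 = 14  ⇒  r_B = 14 − 7 = 7

rB=7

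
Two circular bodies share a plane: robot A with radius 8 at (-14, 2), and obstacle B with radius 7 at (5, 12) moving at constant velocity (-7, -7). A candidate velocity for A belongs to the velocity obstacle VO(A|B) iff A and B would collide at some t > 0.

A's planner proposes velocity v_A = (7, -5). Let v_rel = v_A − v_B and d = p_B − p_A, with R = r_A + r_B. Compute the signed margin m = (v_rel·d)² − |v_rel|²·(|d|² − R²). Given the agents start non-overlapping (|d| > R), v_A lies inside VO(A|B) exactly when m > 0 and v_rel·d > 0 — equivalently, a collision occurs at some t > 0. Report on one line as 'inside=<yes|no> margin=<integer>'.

d = (19, 10),  |d|² = 461;  R = 8+7 = 15,  c = 461−15² = 236
v_rel = (14, 2),  |v_rel|² = 200;  v_rel·d = (14)·(19) + (2)·(10) = 286
200·t² − 572·t + 236 = 0  ⇒  m = 286² − 200·236 = 34596
m = 34596 > 0,  v_rel·d = 286 > 0  ⇒  inside

inside=yes margin=34596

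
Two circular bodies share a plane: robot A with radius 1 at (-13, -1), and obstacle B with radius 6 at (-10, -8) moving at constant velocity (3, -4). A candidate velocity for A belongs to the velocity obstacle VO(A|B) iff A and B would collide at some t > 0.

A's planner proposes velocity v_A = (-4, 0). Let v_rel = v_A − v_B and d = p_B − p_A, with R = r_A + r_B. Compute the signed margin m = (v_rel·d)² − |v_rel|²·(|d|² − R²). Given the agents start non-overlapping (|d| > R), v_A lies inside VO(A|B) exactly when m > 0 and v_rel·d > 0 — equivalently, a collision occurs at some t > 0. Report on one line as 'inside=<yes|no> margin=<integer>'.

d = (3, -7),  |d|² = 58;  R = 1+6 = 7,  c = 58−7² = 9
v_rel = (-7, 4),  |v_rel|² = 65;  v_rel·d = (-7)·(3) + (4)·(-7) = -49
65·t² + 98·t + 9 = 0  ⇒  m = (-49)² − 65·9 = 1816
m = 1816 > 0,  v_rel·d = -49 < 0  ⇒  outside

inside=no margin=1816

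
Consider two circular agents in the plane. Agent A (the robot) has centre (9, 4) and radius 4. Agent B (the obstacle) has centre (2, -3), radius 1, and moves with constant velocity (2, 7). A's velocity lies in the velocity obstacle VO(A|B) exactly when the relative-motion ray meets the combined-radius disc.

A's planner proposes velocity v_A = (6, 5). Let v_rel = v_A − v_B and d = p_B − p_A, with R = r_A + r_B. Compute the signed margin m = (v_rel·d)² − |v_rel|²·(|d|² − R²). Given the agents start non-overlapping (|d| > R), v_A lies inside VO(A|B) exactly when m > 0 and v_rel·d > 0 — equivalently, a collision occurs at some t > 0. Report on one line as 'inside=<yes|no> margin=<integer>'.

d = (-7, -7),  |d|² = 98;  R = 4+1 = 5,  c = 98−5² = 73
v_rel = (4, -2),  |v_rel|² = 20;  v_rel·d = (4)·(-7) + (-2)·(-7) = -14
20·t² + 28·t + 73 = 0  ⇒  m = (-14)² − 20·73 = -1264
m = -1264 < 0,  v_rel·d = -14 < 0  ⇒  outside

inside=no margin=-1264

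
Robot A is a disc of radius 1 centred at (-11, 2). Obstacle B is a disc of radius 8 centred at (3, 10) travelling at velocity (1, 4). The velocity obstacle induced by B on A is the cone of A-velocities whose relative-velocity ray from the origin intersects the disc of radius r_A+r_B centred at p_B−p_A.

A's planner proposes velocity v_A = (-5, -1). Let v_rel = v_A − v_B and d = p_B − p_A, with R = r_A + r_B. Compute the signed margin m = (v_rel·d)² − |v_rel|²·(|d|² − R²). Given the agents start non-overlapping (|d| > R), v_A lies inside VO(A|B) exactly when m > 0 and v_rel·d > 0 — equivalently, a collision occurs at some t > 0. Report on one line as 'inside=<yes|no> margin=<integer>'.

d = (14, 8),  |d|² = 260;  R = 1+8 = 9,  c = 260−9² = 179
v_rel = (-6, -5),  |v_rel|² = 61;  v_rel·d = (-6)·(14) + (-5)·(8) = -124
61·t² + 248·t + 179 = 0  ⇒  m = (-124)² − 61·179 = 4457
m = 4457 > 0,  v_rel·d = -124 < 0  ⇒  outside

inside=no margin=4457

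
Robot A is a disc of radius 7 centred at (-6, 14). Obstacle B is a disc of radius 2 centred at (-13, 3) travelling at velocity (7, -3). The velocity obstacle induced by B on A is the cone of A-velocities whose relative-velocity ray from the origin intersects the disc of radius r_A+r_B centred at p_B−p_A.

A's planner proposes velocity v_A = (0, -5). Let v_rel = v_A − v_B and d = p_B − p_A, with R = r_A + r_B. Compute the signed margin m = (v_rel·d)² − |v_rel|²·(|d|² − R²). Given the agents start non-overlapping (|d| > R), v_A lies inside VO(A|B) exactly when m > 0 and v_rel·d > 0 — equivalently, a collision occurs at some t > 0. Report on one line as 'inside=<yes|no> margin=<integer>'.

d = (-7, -11),  |d|² = 170;  R = 7+2 = 9,  c = 170−9² = 89
v_rel = (-7, -2),  |v_rel|² = 53;  v_rel·d = (-7)·(-7) + (-2)·(-11) = 71
53·t² − 142·t + 89 = 0  ⇒  m = 71² − 53·89 = 324
m = 324 > 0,  v_rel·d = 71 > 0  ⇒  inside

inside=yes margin=324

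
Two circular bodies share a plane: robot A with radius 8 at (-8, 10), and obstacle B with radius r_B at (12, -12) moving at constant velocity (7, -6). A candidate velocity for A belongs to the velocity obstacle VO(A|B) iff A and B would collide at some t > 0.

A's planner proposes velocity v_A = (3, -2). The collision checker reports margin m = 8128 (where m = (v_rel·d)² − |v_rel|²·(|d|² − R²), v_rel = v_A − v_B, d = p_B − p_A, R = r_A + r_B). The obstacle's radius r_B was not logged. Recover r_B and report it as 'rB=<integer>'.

m = 8128
d = (20, -22);  v_rel = (-4, 4),  |v_rel|² = 32
v_rel×d = (-4)·(-22) − (4)·(20) = 8
since m = R²·32 − 8²:  R² = (64 + 8128) / 32 = 256
R = √256 = 16  ⇒  r_B = 16 − 8 = 8

rB=8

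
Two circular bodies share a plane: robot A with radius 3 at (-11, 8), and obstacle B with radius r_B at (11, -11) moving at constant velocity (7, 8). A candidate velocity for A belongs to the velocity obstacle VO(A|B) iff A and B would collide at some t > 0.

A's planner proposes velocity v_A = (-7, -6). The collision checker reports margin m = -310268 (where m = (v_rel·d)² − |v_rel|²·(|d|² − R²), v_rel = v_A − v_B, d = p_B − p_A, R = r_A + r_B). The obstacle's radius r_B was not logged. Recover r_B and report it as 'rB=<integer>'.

m = -310268
d = (22, -19);  v_rel = (-14, -14),  |v_rel|² = 392
v_rel×d = (-14)·(-19) − (-14)·(22) = 574
since m = R²·392 − 574²:  R² = (329476 + -310268) / 392 = 49
R = √49 = 7  ⇒  r_B = 7 − 3 = 4

rB=4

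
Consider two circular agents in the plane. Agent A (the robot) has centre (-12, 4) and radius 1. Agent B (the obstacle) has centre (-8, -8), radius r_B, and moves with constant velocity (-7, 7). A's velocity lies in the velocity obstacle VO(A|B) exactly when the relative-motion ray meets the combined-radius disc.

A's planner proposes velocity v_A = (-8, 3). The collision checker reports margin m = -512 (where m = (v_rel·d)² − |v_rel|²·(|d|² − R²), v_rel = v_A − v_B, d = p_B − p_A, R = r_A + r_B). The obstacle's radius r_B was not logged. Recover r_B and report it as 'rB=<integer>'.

m = -512
d = (4, -12);  v_rel = (-1, -4),  |v_rel|² = 17
v_rel×d = (-1)·(-12) − (-4)·(4) = 28
since m = R²·17 − 28²:  R² = (784 + -512) / 17 = 16
R = √16 = 4  ⇒  r_B = 4 − 1 = 3

rB=3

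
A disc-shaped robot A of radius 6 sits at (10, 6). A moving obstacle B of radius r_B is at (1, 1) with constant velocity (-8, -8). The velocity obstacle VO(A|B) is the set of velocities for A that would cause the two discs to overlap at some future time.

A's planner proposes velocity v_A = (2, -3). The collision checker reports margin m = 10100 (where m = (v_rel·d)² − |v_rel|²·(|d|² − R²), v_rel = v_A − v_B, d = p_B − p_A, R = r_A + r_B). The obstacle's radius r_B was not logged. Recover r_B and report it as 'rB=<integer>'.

m = 10100
d = (-9, -5);  v_rel = (10, 5),  |v_rel|² = 125
v_rel×d = (10)·(-5) − (5)·(-9) = -5
since m = R²·125 − (-5)²:  R² = (25 + 10100) / 125 = 81
R = √81 = 9  ⇒  r_B = 9 − 6 = 3

rB=3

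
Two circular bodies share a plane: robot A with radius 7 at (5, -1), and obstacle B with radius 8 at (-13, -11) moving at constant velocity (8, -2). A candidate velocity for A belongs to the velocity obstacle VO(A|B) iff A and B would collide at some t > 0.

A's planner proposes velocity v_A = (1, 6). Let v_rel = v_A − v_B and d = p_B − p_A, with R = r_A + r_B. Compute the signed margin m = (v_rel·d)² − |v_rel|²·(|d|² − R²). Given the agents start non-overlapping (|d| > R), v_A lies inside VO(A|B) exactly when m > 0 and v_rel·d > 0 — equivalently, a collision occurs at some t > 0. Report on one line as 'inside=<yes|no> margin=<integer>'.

d = (-18, -10),  |d|² = 424;  R = 7+8 = 15,  c = 424−15² = 199
v_rel = (-7, 8),  |v_rel|² = 113;  v_rel·d = (-7)·(-18) + (8)·(-10) = 46
113·t² − 92·t + 199 = 0  ⇒  m = 46² − 113·199 = -20371
m = -20371 < 0,  v_rel·d = 46 > 0  ⇒  outside

inside=no margin=-20371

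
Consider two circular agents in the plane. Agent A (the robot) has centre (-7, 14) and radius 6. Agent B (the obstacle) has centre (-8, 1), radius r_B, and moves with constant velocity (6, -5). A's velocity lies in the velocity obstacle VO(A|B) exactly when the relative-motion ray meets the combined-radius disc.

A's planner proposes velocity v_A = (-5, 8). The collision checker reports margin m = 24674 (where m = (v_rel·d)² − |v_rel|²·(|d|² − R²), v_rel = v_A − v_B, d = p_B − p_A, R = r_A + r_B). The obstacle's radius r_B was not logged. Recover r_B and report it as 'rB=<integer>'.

m = 24674
d = (-1, -13);  v_rel = (-11, 13),  |v_rel|² = 290
v_rel×d = (-11)·(-13) − (13)·(-1) = 156
since m = R²·290 − 156²:  R² = (24336 + 24674) / 290 = 169
R = √169 = 13  ⇒  r_B = 13 − 6 = 7

rB=7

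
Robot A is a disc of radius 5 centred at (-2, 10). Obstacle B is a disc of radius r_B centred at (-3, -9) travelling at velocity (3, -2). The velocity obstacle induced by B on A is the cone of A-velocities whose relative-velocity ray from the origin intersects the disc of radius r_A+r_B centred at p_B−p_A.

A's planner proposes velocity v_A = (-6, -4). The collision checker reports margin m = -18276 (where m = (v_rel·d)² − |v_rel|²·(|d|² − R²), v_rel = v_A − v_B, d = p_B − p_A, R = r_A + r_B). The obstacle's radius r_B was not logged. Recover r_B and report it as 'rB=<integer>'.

m = -18276
d = (-1, -19);  v_rel = (-9, -2),  |v_rel|² = 85
v_rel×d = (-9)·(-19) − (-2)·(-1) = 169
since m = R²·85 − 169²:  R² = (28561 + -18276) / 85 = 121
R = √121 = 11  ⇒  r_B = 11 − 5 = 6

rB=6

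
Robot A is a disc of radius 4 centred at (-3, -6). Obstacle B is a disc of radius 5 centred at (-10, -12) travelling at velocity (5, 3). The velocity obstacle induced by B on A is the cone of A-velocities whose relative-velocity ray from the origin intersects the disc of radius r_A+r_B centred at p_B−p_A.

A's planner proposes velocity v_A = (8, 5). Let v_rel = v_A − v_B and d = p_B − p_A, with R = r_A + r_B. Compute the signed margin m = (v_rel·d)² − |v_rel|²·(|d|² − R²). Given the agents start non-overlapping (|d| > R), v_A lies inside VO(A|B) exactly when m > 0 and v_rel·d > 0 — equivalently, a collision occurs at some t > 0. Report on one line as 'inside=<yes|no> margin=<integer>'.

d = (-7, -6),  |d|² = 85;  R = 4+5 = 9,  c = 85−9² = 4
v_rel = (3, 2),  |v_rel|² = 13;  v_rel·d = (3)·(-7) + (2)·(-6) = -33
13·t² + 66·t + 4 = 0  ⇒  m = (-33)² − 13·4 = 1037
m = 1037 > 0,  v_rel·d = -33 < 0  ⇒  outside

inside=no margin=1037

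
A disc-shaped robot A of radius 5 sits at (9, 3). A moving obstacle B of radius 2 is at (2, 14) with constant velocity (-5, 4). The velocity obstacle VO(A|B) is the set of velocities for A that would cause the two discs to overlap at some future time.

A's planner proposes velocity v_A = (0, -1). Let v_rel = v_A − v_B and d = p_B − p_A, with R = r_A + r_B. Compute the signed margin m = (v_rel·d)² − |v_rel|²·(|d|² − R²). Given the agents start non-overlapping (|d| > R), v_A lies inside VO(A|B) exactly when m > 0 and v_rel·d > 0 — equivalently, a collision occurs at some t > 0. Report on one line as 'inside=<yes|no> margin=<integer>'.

d = (-7, 11),  |d|² = 170;  R = 5+2 = 7,  c = 170−7² = 121
v_rel = (5, -5),  |v_rel|² = 50;  v_rel·d = (5)·(-7) + (-5)·(11) = -90
50·t² + 180·t + 121 = 0  ⇒  m = (-90)² − 50·121 = 2050
m = 2050 > 0,  v_rel·d = -90 < 0  ⇒  outside

inside=no margin=2050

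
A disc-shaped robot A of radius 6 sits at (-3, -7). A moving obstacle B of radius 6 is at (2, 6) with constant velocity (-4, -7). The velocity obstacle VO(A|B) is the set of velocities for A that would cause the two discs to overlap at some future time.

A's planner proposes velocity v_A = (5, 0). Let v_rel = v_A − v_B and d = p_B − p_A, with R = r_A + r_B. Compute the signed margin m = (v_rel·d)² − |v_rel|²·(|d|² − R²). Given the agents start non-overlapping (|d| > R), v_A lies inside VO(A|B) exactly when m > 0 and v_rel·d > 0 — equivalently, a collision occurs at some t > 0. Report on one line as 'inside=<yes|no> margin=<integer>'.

d = (5, 13),  |d|² = 194;  R = 6+6 = 12,  c = 194−12² = 50
v_rel = (9, 7),  |v_rel|² = 130;  v_rel·d = (9)·(5) + (7)·(13) = 136
130·t² − 272·t + 50 = 0  ⇒  m = 136² − 130·50 = 11996
m = 11996 > 0,  v_rel·d = 136 > 0  ⇒  inside

inside=yes margin=11996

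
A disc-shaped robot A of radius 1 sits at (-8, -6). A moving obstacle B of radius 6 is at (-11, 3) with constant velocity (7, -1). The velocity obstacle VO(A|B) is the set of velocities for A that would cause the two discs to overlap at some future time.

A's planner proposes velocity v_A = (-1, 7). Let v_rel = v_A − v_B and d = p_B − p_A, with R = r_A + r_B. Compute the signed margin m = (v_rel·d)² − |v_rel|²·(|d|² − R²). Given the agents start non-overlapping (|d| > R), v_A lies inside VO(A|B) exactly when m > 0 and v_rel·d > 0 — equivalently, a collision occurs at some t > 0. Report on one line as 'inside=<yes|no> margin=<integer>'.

d = (-3, 9),  |d|² = 90;  R = 1+6 = 7,  c = 90−7² = 41
v_rel = (-8, 8),  |v_rel|² = 128;  v_rel·d = (-8)·(-3) + (8)·(9) = 96
128·t² − 192·t + 41 = 0  ⇒  m = 96² − 128·41 = 3968
m = 3968 > 0,  v_rel·d = 96 > 0  ⇒  inside

inside=yes margin=3968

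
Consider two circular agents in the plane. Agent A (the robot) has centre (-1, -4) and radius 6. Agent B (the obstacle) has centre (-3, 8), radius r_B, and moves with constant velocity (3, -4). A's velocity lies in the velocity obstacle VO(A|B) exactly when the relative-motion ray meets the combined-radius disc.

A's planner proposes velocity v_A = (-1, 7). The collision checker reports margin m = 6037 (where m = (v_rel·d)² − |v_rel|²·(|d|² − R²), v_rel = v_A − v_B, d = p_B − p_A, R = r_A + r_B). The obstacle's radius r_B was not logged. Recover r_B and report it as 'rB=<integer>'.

m = 6037
d = (-2, 12);  v_rel = (-4, 11),  |v_rel|² = 137
v_rel×d = (-4)·(12) − (11)·(-2) = -26
since m = R²·137 − (-26)²:  R² = (676 + 6037) / 137 = 49
R = √49 = 7  ⇒  r_B = 7 − 6 = 1

rB=1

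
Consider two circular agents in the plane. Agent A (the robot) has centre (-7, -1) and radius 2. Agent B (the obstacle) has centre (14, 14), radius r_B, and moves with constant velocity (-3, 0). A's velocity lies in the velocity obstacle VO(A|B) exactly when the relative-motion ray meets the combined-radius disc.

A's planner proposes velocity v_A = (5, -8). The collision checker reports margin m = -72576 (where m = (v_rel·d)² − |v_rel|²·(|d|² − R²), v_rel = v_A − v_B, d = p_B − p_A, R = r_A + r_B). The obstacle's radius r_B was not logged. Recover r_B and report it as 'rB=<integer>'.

m = -72576
d = (21, 15);  v_rel = (8, -8),  |v_rel|² = 128
v_rel×d = (8)·(15) − (-8)·(21) = 288
since m = R²·128 − 288²:  R² = (82944 + -72576) / 128 = 81
R = √81 = 9  ⇒  r_B = 9 − 2 = 7

rB=7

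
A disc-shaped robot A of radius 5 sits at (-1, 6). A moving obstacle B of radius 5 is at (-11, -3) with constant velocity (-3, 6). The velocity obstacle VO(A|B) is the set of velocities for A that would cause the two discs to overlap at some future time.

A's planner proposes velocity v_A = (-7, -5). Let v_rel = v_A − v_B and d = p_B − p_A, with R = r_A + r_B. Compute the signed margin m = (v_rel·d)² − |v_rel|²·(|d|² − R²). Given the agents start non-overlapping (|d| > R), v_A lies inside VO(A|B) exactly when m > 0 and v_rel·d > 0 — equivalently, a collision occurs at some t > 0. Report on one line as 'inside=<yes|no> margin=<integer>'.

d = (-10, -9),  |d|² = 181;  R = 5+5 = 10,  c = 181−10² = 81
v_rel = (-4, -11),  |v_rel|² = 137;  v_rel·d = (-4)·(-10) + (-11)·(-9) = 139
137·t² − 278·t + 81 = 0  ⇒  m = 139² − 137·81 = 8224
m = 8224 > 0,  v_rel·d = 139 > 0  ⇒  inside

inside=yes margin=8224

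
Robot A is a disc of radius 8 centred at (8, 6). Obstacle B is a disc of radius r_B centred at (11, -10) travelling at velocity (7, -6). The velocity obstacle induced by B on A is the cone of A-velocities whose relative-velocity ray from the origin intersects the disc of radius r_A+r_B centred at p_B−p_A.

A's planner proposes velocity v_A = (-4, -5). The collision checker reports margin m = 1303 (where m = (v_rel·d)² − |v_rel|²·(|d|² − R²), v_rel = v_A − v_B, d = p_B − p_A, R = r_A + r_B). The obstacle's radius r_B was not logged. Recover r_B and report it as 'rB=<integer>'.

m = 1303
d = (3, -16);  v_rel = (-11, 1),  |v_rel|² = 122
v_rel×d = (-11)·(-16) − (1)·(3) = 173
since m = R²·122 − 173²:  R² = (29929 + 1303) / 122 = 256
R = √256 = 16  ⇒  r_B = 16 − 8 = 8

rB=8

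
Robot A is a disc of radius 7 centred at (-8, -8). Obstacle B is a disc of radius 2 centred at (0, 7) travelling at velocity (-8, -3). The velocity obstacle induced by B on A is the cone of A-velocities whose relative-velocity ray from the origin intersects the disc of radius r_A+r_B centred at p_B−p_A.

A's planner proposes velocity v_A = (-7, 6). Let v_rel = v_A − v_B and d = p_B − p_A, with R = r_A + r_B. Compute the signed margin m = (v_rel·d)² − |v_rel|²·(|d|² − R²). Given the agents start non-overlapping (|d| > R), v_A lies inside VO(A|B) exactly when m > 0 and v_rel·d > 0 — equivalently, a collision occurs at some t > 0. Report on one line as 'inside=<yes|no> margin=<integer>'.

d = (8, 15),  |d|² = 289;  R = 7+2 = 9,  c = 289−9² = 208
v_rel = (1, 9),  |v_rel|² = 82;  v_rel·d = (1)·(8) + (9)·(15) = 143
82·t² − 286·t + 208 = 0  ⇒  m = 143² − 82·208 = 3393
m = 3393 > 0,  v_rel·d = 143 > 0  ⇒  inside

inside=yes margin=3393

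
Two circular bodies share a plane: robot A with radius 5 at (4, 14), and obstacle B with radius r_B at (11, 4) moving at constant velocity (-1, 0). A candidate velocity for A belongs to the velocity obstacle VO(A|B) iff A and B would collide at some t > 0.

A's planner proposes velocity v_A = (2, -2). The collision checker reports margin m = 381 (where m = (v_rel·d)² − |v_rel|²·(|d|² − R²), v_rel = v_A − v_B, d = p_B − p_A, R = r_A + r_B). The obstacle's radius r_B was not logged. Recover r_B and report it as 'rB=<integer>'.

m = 381
d = (7, -10);  v_rel = (3, -2),  |v_rel|² = 13
v_rel×d = (3)·(-10) − (-2)·(7) = -16
since m = R²·13 − (-16)²:  R² = (256 + 381) / 13 = 49
R = √49 = 7  ⇒  r_B = 7 − 5 = 2

rB=2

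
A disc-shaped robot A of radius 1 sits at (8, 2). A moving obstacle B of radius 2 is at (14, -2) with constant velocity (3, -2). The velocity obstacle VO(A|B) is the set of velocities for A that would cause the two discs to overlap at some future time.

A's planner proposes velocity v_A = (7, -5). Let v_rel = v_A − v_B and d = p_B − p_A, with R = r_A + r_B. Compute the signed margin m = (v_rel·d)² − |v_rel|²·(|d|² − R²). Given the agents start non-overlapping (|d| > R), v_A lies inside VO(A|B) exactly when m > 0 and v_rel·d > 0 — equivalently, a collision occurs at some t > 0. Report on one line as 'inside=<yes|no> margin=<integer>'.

d = (6, -4),  |d|² = 52;  R = 1+2 = 3,  c = 52−3² = 43
v_rel = (4, -3),  |v_rel|² = 25;  v_rel·d = (4)·(6) + (-3)·(-4) = 36
25·t² − 72·t + 43 = 0  ⇒  m = 36² − 25·43 = 221
m = 221 > 0,  v_rel·d = 36 > 0  ⇒  inside

inside=yes margin=221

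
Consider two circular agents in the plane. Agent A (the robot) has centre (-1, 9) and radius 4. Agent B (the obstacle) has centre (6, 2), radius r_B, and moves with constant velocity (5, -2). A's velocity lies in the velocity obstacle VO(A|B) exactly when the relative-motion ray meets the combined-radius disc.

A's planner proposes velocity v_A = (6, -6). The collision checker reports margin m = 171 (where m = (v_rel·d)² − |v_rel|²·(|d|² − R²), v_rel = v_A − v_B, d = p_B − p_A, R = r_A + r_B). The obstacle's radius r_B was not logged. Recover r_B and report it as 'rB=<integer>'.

m = 171
d = (7, -7);  v_rel = (1, -4),  |v_rel|² = 17
v_rel×d = (1)·(-7) − (-4)·(7) = 21
since m = R²·17 − 21²:  R² = (441 + 171) / 17 = 36
R = √36 = 6  ⇒  r_B = 6 − 4 = 2

rB=2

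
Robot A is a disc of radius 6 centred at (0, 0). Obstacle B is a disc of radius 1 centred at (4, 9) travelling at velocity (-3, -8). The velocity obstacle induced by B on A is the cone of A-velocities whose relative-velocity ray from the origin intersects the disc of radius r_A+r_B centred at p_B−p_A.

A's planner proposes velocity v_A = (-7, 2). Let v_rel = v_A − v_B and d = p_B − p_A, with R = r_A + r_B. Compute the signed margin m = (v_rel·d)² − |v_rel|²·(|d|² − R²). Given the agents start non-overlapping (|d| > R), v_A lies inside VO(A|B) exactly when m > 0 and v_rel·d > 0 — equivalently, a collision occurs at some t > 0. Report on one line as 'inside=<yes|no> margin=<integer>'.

d = (4, 9),  |d|² = 97;  R = 6+1 = 7,  c = 97−7² = 48
v_rel = (-4, 10),  |v_rel|² = 116;  v_rel·d = (-4)·(4) + (10)·(9) = 74
116·t² − 148·t + 48 = 0  ⇒  m = 74² − 116·48 = -92
m = -92 < 0,  v_rel·d = 74 > 0  ⇒  outside

inside=no margin=-92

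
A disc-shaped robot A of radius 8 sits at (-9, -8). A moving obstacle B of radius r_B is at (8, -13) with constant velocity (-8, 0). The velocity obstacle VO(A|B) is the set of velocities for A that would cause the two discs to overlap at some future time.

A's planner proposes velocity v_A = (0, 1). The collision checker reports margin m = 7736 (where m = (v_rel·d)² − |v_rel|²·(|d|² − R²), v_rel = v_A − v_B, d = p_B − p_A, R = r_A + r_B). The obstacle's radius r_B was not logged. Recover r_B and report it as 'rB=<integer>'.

m = 7736
d = (17, -5);  v_rel = (8, 1),  |v_rel|² = 65
v_rel×d = (8)·(-5) − (1)·(17) = -57
since m = R²·65 − (-57)²:  R² = (3249 + 7736) / 65 = 169
R = √169 = 13  ⇒  r_B = 13 − 8 = 5

rB=5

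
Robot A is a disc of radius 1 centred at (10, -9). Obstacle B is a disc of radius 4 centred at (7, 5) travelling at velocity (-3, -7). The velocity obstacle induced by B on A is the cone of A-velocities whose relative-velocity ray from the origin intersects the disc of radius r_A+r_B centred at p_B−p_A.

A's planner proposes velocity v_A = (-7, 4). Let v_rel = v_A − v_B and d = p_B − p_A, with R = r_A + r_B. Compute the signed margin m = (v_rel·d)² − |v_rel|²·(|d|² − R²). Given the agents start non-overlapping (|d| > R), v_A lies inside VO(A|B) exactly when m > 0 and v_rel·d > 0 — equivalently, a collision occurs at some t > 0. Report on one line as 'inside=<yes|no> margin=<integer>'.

d = (-3, 14),  |d|² = 205;  R = 1+4 = 5,  c = 205−5² = 180
v_rel = (-4, 11),  |v_rel|² = 137;  v_rel·d = (-4)·(-3) + (11)·(14) = 166
137·t² − 332·t + 180 = 0  ⇒  m = 166² − 137·180 = 2896
m = 2896 > 0,  v_rel·d = 166 > 0  ⇒  inside

inside=yes margin=2896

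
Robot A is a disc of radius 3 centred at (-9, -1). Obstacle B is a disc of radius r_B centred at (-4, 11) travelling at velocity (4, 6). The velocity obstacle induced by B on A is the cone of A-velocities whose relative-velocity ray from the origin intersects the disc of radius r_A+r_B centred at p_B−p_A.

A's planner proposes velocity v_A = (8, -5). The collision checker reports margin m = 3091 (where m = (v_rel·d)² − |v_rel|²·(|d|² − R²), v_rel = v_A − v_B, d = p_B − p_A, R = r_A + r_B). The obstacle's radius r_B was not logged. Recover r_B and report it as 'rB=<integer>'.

m = 3091
d = (5, 12);  v_rel = (4, -11),  |v_rel|² = 137
v_rel×d = (4)·(12) − (-11)·(5) = 103
since m = R²·137 − 103²:  R² = (10609 + 3091) / 137 = 100
R = √100 = 10  ⇒  r_B = 10 − 3 = 7

rB=7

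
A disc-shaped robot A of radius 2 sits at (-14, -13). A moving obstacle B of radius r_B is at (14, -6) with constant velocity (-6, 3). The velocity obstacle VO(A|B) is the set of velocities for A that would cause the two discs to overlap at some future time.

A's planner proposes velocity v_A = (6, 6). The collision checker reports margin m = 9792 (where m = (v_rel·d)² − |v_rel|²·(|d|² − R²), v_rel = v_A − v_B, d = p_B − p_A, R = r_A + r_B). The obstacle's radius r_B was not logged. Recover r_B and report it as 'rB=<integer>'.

m = 9792
d = (28, 7);  v_rel = (12, 3),  |v_rel|² = 153
v_rel×d = (12)·(7) − (3)·(28) = 0
since m = R²·153 − 0²:  R² = (0 + 9792) / 153 = 64
R = √64 = 8  ⇒  r_B = 8 − 2 = 6

rB=6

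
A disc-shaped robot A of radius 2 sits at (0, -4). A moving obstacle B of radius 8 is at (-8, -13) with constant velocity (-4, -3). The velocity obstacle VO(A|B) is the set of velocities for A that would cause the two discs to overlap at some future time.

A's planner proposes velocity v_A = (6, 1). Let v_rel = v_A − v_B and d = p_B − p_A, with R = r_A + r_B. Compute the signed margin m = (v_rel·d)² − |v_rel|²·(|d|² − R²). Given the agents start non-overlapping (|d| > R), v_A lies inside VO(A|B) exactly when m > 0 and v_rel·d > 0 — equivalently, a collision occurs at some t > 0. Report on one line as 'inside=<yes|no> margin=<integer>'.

d = (-8, -9),  |d|² = 145;  R = 2+8 = 10,  c = 145−10² = 45
v_rel = (10, 4),  |v_rel|² = 116;  v_rel·d = (10)·(-8) + (4)·(-9) = -116
116·t² + 232·t + 45 = 0  ⇒  m = (-116)² − 116·45 = 8236
m = 8236 > 0,  v_rel·d = -116 < 0  ⇒  outside

inside=no margin=8236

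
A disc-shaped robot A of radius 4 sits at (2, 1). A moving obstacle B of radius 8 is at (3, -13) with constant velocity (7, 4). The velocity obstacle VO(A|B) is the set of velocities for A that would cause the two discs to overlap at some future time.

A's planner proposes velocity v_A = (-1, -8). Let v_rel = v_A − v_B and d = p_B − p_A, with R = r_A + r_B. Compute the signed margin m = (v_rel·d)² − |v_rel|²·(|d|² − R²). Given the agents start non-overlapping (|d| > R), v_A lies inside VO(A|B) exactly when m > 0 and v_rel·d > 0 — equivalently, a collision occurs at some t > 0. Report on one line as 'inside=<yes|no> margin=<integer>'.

d = (1, -14),  |d|² = 197;  R = 4+8 = 12,  c = 197−12² = 53
v_rel = (-8, -12),  |v_rel|² = 208;  v_rel·d = (-8)·(1) + (-12)·(-14) = 160
208·t² − 320·t + 53 = 0  ⇒  m = 160² − 208·53 = 14576
m = 14576 > 0,  v_rel·d = 160 > 0  ⇒  inside

inside=yes margin=14576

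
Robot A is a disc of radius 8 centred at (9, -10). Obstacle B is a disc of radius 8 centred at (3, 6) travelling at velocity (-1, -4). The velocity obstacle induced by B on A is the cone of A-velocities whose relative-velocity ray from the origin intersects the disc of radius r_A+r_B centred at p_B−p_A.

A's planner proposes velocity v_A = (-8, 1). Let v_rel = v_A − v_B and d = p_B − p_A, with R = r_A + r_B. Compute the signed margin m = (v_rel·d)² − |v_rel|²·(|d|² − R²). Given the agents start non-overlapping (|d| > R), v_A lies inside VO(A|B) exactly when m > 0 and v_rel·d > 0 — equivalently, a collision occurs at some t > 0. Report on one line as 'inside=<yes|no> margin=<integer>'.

d = (-6, 16),  |d|² = 292;  R = 8+8 = 16,  c = 292−16² = 36
v_rel = (-7, 5),  |v_rel|² = 74;  v_rel·d = (-7)·(-6) + (5)·(16) = 122
74·t² − 244·t + 36 = 0  ⇒  m = 122² − 74·36 = 12220
m = 12220 > 0,  v_rel·d = 122 > 0  ⇒  inside

inside=yes margin=12220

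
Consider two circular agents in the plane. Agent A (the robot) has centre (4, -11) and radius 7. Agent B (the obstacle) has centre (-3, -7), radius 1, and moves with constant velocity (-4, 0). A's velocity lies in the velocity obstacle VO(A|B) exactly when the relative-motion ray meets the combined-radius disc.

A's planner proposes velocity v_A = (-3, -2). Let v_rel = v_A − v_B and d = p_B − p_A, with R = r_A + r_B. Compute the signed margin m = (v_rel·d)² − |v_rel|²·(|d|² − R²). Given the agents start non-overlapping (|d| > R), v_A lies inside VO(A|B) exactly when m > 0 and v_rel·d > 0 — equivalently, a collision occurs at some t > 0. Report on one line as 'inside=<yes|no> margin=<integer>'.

d = (-7, 4),  |d|² = 65;  R = 7+1 = 8,  c = 65−8² = 1
v_rel = (1, -2),  |v_rel|² = 5;  v_rel·d = (1)·(-7) + (-2)·(4) = -15
5·t² + 30·t + 1 = 0  ⇒  m = (-15)² − 5·1 = 220
m = 220 > 0,  v_rel·d = -15 < 0  ⇒  outside

inside=no margin=220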